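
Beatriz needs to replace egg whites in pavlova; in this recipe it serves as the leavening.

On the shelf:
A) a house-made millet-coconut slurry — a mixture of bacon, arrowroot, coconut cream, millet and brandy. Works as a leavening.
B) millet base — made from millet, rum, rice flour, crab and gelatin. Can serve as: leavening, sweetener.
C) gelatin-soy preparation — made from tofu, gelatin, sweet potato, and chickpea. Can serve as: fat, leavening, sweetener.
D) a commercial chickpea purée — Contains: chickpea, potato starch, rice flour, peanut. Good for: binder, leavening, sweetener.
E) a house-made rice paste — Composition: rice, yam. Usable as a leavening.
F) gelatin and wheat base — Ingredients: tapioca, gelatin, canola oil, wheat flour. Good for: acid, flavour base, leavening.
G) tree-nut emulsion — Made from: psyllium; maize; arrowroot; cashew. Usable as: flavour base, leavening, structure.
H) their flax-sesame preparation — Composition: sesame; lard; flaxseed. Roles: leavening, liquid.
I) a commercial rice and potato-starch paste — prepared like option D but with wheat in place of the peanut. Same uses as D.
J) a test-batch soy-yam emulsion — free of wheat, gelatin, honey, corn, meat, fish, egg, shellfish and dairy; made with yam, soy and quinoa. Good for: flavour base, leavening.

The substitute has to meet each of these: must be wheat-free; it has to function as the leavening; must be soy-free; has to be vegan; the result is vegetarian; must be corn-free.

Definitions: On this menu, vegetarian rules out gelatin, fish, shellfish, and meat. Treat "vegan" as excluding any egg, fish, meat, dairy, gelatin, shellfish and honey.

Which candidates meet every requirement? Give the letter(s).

A: has bacon, so not vegetarian; has bacon, so not vegan — no
B: has gelatin, so not vegetarian; has gelatin, so not vegan — no
C: has gelatin, so not vegetarian; has gelatin, so not vegan (and 1 more) — no
D: no corn, no wheat — keep
E: works as a leavening, no corn, vegan — OK
F: has gelatin, so not vegetarian; has gelatin, so not vegan (and 1 more) — out
G: has maize, so not corn-free — no
H: has lard, so not vegetarian; has lard, so not vegan — no
I: has wheat, so not wheat-free — out
J: has soy, so not soy-free — out

D, E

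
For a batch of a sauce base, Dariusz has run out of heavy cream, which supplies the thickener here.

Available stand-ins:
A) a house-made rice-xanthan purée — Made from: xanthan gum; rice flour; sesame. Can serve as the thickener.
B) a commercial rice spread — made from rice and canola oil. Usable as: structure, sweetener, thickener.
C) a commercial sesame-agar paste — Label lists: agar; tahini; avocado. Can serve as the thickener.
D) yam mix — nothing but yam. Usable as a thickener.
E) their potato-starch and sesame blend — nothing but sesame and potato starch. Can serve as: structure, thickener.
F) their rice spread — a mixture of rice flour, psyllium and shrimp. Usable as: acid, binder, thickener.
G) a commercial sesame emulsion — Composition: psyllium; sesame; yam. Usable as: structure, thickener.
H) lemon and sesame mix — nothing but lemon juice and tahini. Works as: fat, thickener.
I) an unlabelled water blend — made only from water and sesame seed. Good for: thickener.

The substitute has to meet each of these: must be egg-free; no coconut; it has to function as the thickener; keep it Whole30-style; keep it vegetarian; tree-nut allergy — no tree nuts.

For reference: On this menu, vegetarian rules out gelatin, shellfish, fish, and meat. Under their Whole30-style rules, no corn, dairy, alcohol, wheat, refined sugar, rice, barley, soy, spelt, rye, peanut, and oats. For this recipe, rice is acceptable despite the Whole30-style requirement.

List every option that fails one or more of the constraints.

A: rice is permitted under the Whole30-style carve-out; nothing else excluded — keep
B: rice is permitted under the Whole30-style carve-out; nothing else excluded — OK
C: works as a thickener, no egg, vegetarian — keep
D: no egg, Whole30-style — keep
E: only sesame and potato starch; none excluded — OK
F: has shrimp, so not vegetarian — no
G: only sesame, yam, and psyllium; none excluded — OK
H: only tahini and lemon juice; none excluded — keep
I: only sesame seed and water; none excluded — valid

F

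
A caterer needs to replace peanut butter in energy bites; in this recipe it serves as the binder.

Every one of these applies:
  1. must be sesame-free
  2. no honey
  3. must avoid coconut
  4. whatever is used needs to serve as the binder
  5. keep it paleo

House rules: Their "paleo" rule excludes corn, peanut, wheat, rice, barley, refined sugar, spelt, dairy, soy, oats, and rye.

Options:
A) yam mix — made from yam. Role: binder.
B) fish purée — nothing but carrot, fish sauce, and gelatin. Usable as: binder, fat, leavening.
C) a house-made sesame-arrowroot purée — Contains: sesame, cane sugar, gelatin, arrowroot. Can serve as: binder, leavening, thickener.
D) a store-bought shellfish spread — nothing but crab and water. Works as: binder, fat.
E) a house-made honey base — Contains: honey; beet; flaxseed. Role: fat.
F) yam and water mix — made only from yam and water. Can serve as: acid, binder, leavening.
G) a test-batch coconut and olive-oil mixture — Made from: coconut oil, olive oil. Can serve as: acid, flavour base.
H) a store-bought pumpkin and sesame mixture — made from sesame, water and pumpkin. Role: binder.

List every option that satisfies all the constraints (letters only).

A: no coconut, paleo — keep
B: paleo, no honey — OK
C: has cane sugar, so not paleo; has sesame, so not sesame-free — reject
D: works as a binder, no sesame, no honey — OK
E: not usable as a binder; has honey, so not honey-free — no
F: only water and yam; none excluded — keep
G: not usable as a binder; has coconut oil, so not coconut-free — reject
H: has sesame, so not sesame-free — reject

A, B, D, F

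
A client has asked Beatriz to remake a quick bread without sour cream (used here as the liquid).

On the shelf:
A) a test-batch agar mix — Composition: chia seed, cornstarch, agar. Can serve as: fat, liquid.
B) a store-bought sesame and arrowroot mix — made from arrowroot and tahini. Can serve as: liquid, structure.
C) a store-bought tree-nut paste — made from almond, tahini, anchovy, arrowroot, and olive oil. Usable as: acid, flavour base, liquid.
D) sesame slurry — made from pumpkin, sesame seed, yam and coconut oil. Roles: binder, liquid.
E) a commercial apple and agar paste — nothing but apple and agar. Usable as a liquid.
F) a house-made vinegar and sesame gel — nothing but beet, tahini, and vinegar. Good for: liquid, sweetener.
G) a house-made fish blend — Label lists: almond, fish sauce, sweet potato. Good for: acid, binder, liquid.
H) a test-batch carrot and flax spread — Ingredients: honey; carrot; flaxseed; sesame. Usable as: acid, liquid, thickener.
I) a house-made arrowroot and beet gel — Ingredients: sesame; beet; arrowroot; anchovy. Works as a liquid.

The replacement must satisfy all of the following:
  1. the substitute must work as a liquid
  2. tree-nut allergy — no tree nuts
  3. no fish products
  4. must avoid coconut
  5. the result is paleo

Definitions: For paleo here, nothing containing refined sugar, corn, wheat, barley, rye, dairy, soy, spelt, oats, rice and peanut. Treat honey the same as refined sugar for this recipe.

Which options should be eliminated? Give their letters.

A: has cornstarch, so not paleo — reject
B: every rule checks out — valid
C: has anchovy, so not fish-free; has almond, so not tree-nut-free — no
D: has coconut oil, so not coconut-free — out
E: works as a liquid, paleo, no fish — keep
F: works as a liquid, no coconut, paleo — valid
G: has fish sauce, so not fish-free; has almond, so not tree-nut-free — reject
H: has honey, so not paleo — no
I: has anchovy, so not fish-free — reject

A, C, D, G, H, I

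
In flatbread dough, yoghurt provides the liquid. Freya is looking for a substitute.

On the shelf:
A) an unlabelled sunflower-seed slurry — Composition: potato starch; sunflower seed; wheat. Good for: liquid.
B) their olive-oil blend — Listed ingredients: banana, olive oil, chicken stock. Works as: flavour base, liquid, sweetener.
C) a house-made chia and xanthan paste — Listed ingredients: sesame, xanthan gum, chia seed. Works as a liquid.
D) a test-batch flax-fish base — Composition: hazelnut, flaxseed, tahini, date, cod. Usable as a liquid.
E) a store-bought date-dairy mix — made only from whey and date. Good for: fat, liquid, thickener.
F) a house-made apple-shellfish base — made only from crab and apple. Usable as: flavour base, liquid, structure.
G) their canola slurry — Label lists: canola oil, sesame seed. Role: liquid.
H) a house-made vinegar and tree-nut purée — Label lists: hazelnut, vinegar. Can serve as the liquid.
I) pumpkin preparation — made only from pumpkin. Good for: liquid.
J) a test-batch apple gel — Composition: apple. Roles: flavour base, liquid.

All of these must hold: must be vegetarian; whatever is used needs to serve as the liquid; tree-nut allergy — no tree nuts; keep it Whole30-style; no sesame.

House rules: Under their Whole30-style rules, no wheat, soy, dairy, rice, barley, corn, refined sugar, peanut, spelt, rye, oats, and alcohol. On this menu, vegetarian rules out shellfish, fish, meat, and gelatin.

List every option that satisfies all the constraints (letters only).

I, J

A: has wheat, so not Whole30-style — reject
B: has chicken stock, so not vegetarian — reject
C: has sesame, so not sesame-free — reject
D: has cod, so not vegetarian; has tahini, so not sesame-free (and 1 more) — no
E: has whey, so not Whole30-style — reject
F: has crab, so not vegetarian — out
G: has sesame seed, so not sesame-free — no
H: has hazelnut, so not tree-nut-free — out
I: nothing on the exclusion list — valid
J: works as a liquid, Whole30-style, no tree nuts — valid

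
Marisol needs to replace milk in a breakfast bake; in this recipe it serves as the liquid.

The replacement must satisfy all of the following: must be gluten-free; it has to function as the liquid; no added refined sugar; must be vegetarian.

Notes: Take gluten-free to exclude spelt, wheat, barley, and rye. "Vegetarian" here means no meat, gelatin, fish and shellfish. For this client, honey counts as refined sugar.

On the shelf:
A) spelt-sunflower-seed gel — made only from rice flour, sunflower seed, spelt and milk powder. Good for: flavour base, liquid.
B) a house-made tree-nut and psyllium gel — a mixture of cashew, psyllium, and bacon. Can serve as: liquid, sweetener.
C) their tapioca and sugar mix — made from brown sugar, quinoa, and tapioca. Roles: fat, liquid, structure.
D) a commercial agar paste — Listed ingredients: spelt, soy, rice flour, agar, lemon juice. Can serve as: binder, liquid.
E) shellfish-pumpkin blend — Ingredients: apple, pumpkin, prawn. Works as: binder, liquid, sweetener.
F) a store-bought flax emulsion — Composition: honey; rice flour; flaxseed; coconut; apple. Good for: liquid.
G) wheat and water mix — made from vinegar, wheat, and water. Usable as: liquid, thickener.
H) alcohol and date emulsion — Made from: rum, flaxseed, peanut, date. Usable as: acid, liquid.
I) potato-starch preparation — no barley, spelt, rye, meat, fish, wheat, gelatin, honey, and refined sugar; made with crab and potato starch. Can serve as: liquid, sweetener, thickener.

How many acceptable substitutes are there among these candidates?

A: has spelt, so not gluten-free — reject
B: has bacon, so not vegetarian — out
C: has brown sugar, so not no-added-sugar — no
D: has spelt, so not gluten-free — out
E: has prawn, so not vegetarian — no
F: has honey, so not no-added-sugar — out
G: has wheat, so not gluten-free — out
H: no-added-sugar, vegetarian — keep
I: has crab, so not vegetarian — no

1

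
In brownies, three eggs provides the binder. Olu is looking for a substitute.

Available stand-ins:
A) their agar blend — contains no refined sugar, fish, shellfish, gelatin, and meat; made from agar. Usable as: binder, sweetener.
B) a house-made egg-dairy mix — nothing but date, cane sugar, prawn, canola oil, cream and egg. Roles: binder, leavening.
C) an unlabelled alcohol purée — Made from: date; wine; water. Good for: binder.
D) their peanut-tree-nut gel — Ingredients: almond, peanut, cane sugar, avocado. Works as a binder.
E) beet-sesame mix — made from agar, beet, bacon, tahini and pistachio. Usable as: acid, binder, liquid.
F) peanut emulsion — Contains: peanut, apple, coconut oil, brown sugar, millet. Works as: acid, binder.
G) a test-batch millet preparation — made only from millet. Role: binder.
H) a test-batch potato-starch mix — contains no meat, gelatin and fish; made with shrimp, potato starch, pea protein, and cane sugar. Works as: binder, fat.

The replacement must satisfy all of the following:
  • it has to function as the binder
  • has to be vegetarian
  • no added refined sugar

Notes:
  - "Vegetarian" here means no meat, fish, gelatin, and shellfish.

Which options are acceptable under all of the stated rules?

A: vegetarian, no refined sugar — valid
B: has prawn, so not vegetarian; has cane sugar, so not no-added-sugar — reject
C: works as a binder, vegetarian, no refined sugar — valid
D: has cane sugar, so not no-added-sugar — no
E: has bacon, so not vegetarian — out
F: has brown sugar, so not no-added-sugar — reject
G: every rule checks out — valid
H: has shrimp, so not vegetarian; has cane sugar, so not no-added-sugar — out

A, C, G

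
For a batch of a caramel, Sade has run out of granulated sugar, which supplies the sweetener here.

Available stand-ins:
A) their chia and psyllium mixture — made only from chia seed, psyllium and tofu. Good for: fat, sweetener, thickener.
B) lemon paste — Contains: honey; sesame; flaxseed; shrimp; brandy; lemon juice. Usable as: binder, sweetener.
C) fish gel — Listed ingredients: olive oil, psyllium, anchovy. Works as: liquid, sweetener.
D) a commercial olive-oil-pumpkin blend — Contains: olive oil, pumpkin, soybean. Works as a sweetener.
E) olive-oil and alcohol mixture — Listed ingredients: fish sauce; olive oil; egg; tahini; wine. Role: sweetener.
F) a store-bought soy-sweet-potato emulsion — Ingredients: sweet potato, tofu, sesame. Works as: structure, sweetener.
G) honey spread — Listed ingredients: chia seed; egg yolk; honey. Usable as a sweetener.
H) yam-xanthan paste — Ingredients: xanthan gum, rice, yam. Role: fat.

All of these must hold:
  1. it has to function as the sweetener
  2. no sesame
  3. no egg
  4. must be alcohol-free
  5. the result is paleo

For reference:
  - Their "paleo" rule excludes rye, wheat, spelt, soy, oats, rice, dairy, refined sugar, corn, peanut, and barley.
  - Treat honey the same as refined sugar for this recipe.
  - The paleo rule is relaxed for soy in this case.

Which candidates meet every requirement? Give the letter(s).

A: soy is permitted under the paleo carve-out; nothing else excluded — OK
B: has honey, so not paleo; has brandy, so not alcohol-free (and 1 more) — no
C: all constraints satisfied — valid
D: soy is permitted under the paleo carve-out; nothing else excluded — keep
E: has wine, so not alcohol-free; has tahini, so not sesame-free (and 1 more) — reject
F: has sesame, so not sesame-free — no
G: has honey, so not paleo; has egg yolk, so not egg-free — no
H: not usable as a sweetener; has rice, so not paleo — reject

A, C, D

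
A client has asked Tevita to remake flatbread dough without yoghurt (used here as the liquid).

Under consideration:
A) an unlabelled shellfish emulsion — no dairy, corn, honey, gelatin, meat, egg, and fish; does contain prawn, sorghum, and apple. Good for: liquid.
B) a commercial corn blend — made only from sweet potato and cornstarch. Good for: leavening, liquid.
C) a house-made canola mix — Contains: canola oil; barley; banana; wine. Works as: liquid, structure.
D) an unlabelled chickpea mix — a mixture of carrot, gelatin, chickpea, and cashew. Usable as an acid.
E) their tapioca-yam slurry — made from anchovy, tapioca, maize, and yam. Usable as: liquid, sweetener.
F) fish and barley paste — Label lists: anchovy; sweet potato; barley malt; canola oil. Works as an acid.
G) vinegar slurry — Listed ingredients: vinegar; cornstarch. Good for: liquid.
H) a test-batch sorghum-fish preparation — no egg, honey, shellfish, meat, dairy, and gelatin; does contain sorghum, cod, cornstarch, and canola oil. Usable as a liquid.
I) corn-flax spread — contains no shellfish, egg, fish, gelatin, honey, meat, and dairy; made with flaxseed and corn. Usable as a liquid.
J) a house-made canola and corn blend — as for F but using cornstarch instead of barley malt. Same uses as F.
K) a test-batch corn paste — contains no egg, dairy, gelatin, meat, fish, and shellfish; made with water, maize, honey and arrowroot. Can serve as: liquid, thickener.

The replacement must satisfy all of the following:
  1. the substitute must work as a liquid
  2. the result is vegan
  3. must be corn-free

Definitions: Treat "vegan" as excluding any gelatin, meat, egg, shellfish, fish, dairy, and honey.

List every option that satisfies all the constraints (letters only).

C

A: has prawn, so not vegan — reject
B: has cornstarch, so not corn-free — no
C: wine and barley etc. — none of it excluded — keep
D: not usable as a liquid; has gelatin, so not vegan — reject
E: has anchovy, so not vegan; has maize, so not corn-free — reject
F: not usable as a liquid; has anchovy, so not vegan — out
G: has cornstarch, so not corn-free — reject
H: has cod, so not vegan; has cornstarch, so not corn-free — out
I: has corn, so not corn-free — reject
J: not usable as a liquid; has anchovy, so not vegan (and 1 more) — out
K: has honey, so not vegan; has maize, so not corn-free — no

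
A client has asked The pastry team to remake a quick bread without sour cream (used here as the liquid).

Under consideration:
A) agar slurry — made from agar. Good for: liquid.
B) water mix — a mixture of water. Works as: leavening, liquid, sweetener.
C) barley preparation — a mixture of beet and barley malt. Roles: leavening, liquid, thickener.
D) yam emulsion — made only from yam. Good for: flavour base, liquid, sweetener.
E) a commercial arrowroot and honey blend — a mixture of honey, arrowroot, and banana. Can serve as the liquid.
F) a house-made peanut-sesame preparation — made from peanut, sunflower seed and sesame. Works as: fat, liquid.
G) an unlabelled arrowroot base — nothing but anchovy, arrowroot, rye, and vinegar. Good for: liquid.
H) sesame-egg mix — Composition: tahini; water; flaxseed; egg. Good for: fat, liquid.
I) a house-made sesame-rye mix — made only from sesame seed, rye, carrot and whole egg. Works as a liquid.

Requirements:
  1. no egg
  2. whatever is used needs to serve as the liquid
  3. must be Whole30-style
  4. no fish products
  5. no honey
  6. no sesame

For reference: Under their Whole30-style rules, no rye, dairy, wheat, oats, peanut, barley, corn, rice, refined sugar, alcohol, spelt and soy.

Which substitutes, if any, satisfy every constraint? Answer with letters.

A, B, D

A: works as a liquid, no sesame, no honey — valid
B: works as a liquid, no fish, no sesame — valid
C: has barley malt, so not Whole30-style — reject
D: every rule checks out — valid
E: has honey, so not honey-free — out
F: has peanut, so not Whole30-style; has sesame, so not sesame-free — reject
G: has rye, so not Whole30-style; has anchovy, so not fish-free — reject
H: has tahini, so not sesame-free; has egg, so not egg-free — no
I: has rye, so not Whole30-style; has sesame seed, so not sesame-free (and 1 more) — reject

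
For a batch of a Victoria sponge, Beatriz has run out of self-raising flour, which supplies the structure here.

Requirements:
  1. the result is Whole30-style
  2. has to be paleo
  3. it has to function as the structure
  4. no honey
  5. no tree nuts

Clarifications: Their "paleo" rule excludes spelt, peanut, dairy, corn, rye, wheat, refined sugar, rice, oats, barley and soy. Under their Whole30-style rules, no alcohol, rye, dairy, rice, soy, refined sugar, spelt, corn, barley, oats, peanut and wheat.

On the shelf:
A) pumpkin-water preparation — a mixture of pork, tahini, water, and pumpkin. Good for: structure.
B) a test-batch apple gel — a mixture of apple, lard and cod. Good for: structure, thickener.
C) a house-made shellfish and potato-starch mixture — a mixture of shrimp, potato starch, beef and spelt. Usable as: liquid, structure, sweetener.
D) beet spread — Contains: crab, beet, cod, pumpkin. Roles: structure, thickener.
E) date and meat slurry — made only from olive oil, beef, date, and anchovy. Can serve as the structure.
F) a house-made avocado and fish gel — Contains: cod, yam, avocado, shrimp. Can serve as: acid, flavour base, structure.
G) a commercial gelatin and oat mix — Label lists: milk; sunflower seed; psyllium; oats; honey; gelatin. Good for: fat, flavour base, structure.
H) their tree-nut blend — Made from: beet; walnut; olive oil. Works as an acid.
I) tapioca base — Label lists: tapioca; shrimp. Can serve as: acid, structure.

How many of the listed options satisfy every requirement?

6

A: works as a structure, no honey, no tree nuts — keep
B: only cod, lard and apple; none excluded — OK
C: has spelt, so not paleo; has spelt, so not Whole30-style — out
D: cod and crab etc. — none of it excluded — valid
E: every rule checks out — OK
F: cod and shrimp etc. — none of it excluded — OK
G: has milk, so not paleo; has milk, so not Whole30-style (and 1 more) — no
H: not usable as a structure; has walnut, so not tree-nut-free — no
I: no honey, paleo — OK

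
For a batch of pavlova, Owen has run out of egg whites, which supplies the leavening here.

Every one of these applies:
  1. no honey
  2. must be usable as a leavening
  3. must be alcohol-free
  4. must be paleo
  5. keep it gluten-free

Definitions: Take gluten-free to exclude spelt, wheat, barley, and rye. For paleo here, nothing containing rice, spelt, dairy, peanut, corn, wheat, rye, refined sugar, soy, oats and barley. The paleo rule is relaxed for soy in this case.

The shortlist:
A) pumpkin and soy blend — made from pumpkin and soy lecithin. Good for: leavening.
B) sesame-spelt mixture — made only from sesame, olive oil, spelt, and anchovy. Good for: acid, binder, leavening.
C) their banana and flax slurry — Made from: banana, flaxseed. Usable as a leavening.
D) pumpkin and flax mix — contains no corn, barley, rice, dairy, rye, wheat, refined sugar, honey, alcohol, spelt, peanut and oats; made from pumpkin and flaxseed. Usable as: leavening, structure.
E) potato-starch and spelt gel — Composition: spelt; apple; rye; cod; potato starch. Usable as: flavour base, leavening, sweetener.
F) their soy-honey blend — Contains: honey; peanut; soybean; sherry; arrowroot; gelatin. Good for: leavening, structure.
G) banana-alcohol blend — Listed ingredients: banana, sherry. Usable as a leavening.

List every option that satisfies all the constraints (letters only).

A, C, D

A: soy is permitted under the paleo carve-out; nothing else excluded — valid
B: has spelt, so not gluten-free; has spelt, so not paleo — no
C: works as a leavening, no honey, no alcohol — keep
D: works as a leavening, gluten-free, no alcohol — keep
E: has rye, so not gluten-free; has rye, so not paleo — no
F: has peanut, so not paleo; has honey, so not honey-free (and 1 more) — no
G: has sherry, so not alcohol-free — reject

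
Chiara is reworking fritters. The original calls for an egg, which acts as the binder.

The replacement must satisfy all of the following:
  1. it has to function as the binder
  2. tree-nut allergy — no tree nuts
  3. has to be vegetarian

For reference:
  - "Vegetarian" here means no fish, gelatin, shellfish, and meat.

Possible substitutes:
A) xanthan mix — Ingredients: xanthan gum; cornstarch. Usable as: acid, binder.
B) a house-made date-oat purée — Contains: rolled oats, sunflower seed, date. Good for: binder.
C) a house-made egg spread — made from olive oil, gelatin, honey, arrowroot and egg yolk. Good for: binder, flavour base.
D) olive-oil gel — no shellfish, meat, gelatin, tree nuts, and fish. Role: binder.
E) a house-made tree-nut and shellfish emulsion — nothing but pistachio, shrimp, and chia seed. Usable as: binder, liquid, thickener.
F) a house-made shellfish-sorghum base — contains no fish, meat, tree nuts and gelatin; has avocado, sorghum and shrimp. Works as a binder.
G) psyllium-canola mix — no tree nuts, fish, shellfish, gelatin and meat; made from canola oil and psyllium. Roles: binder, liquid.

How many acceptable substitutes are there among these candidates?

A: no tree nuts, vegetarian — OK
B: nothing on the exclusion list — valid
C: has gelatin, so not vegetarian — reject
D: all constraints satisfied — OK
E: has shrimp, so not vegetarian; has pistachio, so not tree-nut-free — reject
F: has shrimp, so not vegetarian — reject
G: every rule checks out — OK

4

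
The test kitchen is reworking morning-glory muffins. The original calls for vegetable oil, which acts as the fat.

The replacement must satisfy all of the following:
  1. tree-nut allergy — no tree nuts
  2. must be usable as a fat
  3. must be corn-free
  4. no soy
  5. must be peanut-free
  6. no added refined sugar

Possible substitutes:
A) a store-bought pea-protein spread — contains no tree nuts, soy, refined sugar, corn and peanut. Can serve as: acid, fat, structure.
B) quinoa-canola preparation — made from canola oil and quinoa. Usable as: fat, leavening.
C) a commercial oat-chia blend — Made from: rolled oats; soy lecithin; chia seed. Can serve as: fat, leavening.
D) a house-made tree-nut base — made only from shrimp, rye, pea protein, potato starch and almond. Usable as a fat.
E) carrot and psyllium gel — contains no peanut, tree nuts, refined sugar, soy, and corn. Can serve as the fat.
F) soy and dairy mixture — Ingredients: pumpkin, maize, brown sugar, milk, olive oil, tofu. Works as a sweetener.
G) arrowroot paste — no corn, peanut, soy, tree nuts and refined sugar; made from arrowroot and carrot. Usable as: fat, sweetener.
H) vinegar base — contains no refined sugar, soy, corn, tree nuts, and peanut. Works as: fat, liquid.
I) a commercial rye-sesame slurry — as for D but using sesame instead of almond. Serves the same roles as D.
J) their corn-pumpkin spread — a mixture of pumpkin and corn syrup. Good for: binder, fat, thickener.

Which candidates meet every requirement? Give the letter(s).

A, B, E, G, H, I

A: works as a fat, no peanut, no refined sugar — valid
B: works as a fat, no tree nuts, no refined sugar — keep
C: has soy lecithin, so not soy-free — reject
D: has almond, so not tree-nut-free — reject
E: works as a fat, no tree nuts, no refined sugar — keep
F: not usable as a fat; has tofu, so not soy-free (and 2 more) — reject
G: nothing on the exclusion list — valid
H: no peanut, no tree nuts — valid
I: nothing on the exclusion list — OK
J: has corn syrup, so not corn-free — no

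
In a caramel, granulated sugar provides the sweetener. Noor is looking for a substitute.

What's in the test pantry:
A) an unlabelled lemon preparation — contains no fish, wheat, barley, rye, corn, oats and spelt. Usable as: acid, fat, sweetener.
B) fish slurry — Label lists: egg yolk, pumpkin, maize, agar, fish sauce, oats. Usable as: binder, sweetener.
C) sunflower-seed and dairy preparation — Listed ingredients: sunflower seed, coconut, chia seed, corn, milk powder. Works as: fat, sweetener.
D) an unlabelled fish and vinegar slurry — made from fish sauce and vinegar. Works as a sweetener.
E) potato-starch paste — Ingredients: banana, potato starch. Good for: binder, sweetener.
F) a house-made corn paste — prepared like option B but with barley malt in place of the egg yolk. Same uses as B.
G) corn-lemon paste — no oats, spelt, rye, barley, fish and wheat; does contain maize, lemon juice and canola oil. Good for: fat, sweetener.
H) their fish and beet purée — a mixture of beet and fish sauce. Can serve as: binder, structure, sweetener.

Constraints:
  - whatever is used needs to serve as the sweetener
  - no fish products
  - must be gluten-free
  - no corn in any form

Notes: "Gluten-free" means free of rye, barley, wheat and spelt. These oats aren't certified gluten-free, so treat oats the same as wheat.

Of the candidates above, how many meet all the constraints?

A: works as a sweetener, gluten-free, no fish — OK
B: has oats, so not gluten-free; has maize, so not corn-free (and 1 more) — out
C: has corn, so not corn-free — out
D: has fish sauce, so not fish-free — no
E: only potato starch and banana; none excluded — OK
F: has barley malt, so not gluten-free; has maize, so not corn-free (and 1 more) — out
G: has maize, so not corn-free — no
H: has fish sauce, so not fish-free — out

2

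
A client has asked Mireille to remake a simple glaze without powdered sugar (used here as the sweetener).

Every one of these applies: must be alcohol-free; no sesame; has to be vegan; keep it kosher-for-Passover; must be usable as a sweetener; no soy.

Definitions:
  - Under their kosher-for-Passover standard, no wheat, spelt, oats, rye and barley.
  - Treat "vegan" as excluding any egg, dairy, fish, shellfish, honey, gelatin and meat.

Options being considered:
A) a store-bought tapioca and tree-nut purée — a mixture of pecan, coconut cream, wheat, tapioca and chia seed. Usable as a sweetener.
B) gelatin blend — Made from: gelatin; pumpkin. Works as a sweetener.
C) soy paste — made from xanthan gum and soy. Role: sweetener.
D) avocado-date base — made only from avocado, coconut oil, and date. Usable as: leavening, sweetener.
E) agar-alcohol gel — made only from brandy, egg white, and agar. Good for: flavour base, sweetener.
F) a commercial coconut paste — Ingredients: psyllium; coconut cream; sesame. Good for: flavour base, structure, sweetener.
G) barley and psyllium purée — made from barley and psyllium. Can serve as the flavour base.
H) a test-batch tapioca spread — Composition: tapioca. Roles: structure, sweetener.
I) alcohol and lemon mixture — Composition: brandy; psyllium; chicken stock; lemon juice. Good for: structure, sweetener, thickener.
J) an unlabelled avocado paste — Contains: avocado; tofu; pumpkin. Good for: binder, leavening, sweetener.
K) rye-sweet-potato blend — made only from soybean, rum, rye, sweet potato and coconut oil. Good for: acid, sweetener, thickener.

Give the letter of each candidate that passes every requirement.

A: has wheat, so not kosher-for-Passover — out
B: has gelatin, so not vegan — no
C: has soy, so not soy-free — no
D: only coconut oil, date and avocado; none excluded — OK
E: has egg white, so not vegan; has brandy, so not alcohol-free — out
F: has sesame, so not sesame-free — no
G: not usable as a sweetener; has barley, so not kosher-for-Passover — reject
H: works as a sweetener, no soy, vegan — valid
I: has chicken stock, so not vegan; has brandy, so not alcohol-free — reject
J: has tofu, so not soy-free — reject
K: has rye, so not kosher-for-Passover; has soybean, so not soy-free (and 1 more) — no

D, H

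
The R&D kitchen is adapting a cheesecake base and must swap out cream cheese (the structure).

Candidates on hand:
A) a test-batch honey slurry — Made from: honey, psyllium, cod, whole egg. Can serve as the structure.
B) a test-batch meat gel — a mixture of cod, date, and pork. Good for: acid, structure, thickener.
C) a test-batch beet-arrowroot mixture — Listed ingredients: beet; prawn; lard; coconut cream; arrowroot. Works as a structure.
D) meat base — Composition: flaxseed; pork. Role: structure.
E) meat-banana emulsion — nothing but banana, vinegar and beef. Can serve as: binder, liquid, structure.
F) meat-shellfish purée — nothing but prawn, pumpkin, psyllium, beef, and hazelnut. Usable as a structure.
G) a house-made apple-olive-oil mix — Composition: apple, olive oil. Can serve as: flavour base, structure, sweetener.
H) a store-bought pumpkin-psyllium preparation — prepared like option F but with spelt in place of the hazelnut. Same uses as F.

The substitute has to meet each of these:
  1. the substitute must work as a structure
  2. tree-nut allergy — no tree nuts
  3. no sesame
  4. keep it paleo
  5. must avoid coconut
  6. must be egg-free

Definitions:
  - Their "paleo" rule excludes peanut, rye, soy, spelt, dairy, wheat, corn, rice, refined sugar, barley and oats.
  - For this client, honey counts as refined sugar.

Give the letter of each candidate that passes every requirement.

A: has honey, so not paleo; has whole egg, so not egg-free — out
B: no sesame, no egg — valid
C: has coconut cream, so not coconut-free — reject
D: only pork and flaxseed; none excluded — valid
E: only beef, banana, and vinegar; none excluded — OK
F: has hazelnut, so not tree-nut-free — out
G: only apple and olive oil; none excluded — keep
H: has spelt, so not paleo — out

B, D, E, G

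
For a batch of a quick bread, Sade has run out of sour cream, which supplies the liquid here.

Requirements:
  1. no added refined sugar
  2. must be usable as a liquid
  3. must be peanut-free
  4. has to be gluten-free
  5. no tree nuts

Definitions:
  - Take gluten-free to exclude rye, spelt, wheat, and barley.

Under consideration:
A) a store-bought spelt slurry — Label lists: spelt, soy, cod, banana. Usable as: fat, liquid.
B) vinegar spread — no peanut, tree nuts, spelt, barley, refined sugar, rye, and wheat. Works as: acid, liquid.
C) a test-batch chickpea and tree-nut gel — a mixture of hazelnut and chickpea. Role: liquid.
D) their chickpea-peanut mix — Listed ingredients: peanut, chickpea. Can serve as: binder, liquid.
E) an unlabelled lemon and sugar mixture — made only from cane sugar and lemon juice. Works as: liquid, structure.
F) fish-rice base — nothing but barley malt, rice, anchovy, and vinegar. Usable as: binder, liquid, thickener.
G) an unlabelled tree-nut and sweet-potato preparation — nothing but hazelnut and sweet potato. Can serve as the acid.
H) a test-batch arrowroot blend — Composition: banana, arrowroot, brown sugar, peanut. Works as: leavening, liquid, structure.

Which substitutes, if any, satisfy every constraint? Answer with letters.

B

A: has spelt, so not gluten-free — out
B: no refined sugar, no peanut — OK
C: has hazelnut, so not tree-nut-free — no
D: has peanut, so not peanut-free — no
E: has cane sugar, so not no-added-sugar — no
F: has barley malt, so not gluten-free — no
G: not usable as a liquid; has hazelnut, so not tree-nut-free — out
H: has peanut, so not peanut-free; has brown sugar, so not no-added-sugar — no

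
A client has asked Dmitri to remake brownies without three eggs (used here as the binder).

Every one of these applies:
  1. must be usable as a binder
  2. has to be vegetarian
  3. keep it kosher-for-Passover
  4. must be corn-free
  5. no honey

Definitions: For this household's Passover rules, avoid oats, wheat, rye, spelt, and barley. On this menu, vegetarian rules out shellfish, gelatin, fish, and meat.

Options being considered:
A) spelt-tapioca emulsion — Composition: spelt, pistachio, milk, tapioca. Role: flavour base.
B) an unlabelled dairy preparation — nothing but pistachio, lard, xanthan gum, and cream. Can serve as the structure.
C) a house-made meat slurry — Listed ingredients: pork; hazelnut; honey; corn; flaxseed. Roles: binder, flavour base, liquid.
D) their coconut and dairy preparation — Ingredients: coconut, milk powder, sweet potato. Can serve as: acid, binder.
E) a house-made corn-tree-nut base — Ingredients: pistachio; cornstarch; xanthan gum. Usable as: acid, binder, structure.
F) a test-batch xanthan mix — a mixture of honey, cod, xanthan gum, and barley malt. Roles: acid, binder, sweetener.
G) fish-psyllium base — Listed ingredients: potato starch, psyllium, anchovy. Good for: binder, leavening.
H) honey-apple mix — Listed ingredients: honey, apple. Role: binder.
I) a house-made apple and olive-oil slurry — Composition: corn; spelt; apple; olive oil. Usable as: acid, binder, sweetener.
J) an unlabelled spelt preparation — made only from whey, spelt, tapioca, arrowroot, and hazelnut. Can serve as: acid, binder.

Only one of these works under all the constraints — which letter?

A: not usable as a binder; has spelt, so not kosher-for-Passover — reject
B: not usable as a binder; has lard, so not vegetarian — no
C: has pork, so not vegetarian; has honey, so not honey-free (and 1 more) — reject
D: no corn, kosher-for-Passover — OK
E: has cornstarch, so not corn-free — out
F: has barley malt, so not kosher-for-Passover; has cod, so not vegetarian (and 1 more) — reject
G: has anchovy, so not vegetarian — reject
H: has honey, so not honey-free — out
I: has spelt, so not kosher-for-Passover; has corn, so not corn-free — out
J: has spelt, so not kosher-for-Passover — out

D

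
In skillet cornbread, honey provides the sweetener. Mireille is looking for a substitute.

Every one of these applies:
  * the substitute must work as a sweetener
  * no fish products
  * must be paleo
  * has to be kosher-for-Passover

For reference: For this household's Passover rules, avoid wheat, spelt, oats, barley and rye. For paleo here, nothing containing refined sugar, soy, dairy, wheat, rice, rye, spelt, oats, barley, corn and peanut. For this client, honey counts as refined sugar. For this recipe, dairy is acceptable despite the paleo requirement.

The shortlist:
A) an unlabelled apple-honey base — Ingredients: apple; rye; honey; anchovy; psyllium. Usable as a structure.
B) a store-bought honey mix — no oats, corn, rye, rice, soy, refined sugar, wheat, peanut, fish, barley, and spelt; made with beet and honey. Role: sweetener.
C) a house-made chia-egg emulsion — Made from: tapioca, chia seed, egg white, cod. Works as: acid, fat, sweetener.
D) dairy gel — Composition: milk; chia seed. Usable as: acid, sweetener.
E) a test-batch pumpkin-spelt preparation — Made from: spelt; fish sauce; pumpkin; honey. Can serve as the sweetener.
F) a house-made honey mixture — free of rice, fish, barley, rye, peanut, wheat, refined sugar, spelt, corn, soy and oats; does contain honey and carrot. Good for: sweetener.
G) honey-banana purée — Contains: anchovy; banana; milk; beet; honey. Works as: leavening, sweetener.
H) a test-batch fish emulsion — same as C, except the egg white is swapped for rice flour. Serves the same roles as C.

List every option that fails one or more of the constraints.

A: not usable as a sweetener; has rye, so not kosher-for-Passover (and 2 more) — no
B: has honey, so not paleo — no
C: has cod, so not fish-free — reject
D: dairy is permitted under the paleo carve-out; nothing else excluded — OK
E: has spelt, so not kosher-for-Passover; has honey, so not paleo (and 1 more) — out
F: has honey, so not paleo — no
G: has honey, so not paleo; has anchovy, so not fish-free — reject
H: has rice flour, so not paleo; has cod, so not fish-free — out

A, B, C, E, F, G, H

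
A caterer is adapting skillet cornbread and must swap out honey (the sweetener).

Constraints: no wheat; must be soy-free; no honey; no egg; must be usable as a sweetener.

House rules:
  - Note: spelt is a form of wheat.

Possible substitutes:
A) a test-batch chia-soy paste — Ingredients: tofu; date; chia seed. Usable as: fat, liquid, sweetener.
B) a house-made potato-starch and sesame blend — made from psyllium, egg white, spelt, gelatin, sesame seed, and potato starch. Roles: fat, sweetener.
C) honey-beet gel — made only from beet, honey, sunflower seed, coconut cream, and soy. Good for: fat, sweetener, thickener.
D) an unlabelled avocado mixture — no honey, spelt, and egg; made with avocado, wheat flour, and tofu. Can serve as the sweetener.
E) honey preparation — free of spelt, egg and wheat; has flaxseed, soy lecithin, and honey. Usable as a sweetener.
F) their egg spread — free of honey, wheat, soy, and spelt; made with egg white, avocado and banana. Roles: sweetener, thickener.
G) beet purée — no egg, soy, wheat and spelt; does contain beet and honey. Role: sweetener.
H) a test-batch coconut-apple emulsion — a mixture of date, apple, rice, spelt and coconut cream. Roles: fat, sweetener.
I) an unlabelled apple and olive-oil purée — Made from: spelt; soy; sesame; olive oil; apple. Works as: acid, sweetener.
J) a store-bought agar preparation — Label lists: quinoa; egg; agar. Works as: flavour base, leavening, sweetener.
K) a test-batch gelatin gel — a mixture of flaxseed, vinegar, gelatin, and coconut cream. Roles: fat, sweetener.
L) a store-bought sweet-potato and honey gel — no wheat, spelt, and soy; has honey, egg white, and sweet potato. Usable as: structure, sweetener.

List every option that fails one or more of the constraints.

A, B, C, D, E, F, G, H, I, J, L

A: has tofu, so not soy-free — out
B: has egg white, so not egg-free; has spelt, so not wheat-free — out
C: has soy, so not soy-free; has honey, so not honey-free — reject
D: has tofu, so not soy-free; has wheat flour, so not wheat-free — out
E: has soy lecithin, so not soy-free; has honey, so not honey-free — reject
F: has egg white, so not egg-free — no
G: has honey, so not honey-free — out
H: has spelt, so not wheat-free — out
I: has soy, so not soy-free; has spelt, so not wheat-free — out
J: has egg, so not egg-free — no
K: works as a sweetener, no egg, no soy — OK
L: has egg white, so not egg-free; has honey, so not honey-free — out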